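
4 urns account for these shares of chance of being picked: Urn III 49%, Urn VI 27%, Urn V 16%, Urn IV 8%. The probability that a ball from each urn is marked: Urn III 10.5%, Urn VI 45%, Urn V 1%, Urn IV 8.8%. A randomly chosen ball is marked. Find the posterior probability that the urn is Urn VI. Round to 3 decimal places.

By Bayes' rule, posterior ∝ prior × likelihood:
  Urn III: 0.49 × 0.105 = 0.05145
  Urn VI: 0.27 × 0.45 = 0.1215
  Urn V: 0.16 × 0.01 = 0.0016
  Urn IV: 0.08 × 0.088 = 0.00704
Sum = 0.18159.
P(Urn VI | evidence) = 0.1215 / 0.18159 ≈ 0.669.

0.669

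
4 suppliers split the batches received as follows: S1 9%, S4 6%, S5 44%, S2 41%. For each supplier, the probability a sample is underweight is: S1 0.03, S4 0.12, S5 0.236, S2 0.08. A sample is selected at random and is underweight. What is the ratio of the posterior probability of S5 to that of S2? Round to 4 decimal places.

Compute prior × likelihood for every hypothesis:
  S1: 0.09 × 0.03 = 0.0027
  S4: 0.06 × 0.12 = 0.0072
  S5: 0.44 × 0.236 = 0.10384
  S2: 0.41 × 0.08 = 0.0328
Sum = 0.14654.
The ratio is 0.10384 / 0.0328 (the normalizer cancels) = 3.1659.

3.1659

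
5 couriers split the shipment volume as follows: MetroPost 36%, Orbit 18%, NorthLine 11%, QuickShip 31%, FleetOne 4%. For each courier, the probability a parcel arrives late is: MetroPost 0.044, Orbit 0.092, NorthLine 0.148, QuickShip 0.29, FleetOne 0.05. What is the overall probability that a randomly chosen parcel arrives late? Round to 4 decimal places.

0.1406

Prior × likelihood for each hypothesis:
  MetroPost: 0.36 × 0.044 = 0.01584
  Orbit: 0.18 × 0.092 = 0.01656
  NorthLine: 0.11 × 0.148 = 0.01628
  QuickShip: 0.31 × 0.29 = 0.0899
  FleetOne: 0.04 × 0.05 = 0.002
P(late) = 0.01584 + 0.01656 + 0.01628 + 0.0899 + 0.002 = 0.14058 → 0.1406.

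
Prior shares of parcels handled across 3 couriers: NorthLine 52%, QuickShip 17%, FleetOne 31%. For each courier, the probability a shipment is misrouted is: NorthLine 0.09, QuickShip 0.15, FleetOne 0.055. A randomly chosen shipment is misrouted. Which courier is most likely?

NorthLine

Prior × likelihood for each hypothesis:
  NorthLine: 0.52 × 0.09 = 0.0468
  QuickShip: 0.17 × 0.15 = 0.0255
  FleetOne: 0.31 × 0.055 = 0.01705
Normalizing constant = 0.08935.
Largest term belongs to NorthLine, so NorthLine is most probable.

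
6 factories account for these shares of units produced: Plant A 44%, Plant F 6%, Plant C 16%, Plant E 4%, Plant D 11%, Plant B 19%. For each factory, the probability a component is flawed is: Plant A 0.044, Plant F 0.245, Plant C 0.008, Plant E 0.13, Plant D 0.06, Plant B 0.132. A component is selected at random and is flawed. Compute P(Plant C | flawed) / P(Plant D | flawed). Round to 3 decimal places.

0.194

Prior × likelihood for each hypothesis:
  Plant A: 0.44 × 0.044 = 0.01936
  Plant F: 0.06 × 0.245 = 0.0147
  Plant C: 0.16 × 0.008 = 0.00128
  Plant E: 0.04 × 0.13 = 0.0052
  Plant D: 0.11 × 0.06 = 0.0066
  Plant B: 0.19 × 0.132 = 0.02508
Sum = 0.07222.
The ratio is 0.00128 / 0.0066 (the normalizer cancels) = 0.194.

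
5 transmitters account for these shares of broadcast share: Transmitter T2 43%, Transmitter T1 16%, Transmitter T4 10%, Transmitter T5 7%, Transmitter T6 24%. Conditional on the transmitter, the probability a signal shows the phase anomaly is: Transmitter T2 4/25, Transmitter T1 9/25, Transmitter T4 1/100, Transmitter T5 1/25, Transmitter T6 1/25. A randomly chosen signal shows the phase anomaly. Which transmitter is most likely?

Compute prior × likelihood for every hypothesis:
  Transmitter T2: 0.43 × 0.16 = 0.0688
  Transmitter T1: 0.16 × 0.36 = 0.0576
  Transmitter T4: 0.1 × 0.01 = 0.001
  Transmitter T5: 0.07 × 0.04 = 0.0028
  Transmitter T6: 0.24 × 0.04 = 0.0096
Total = 0.1398.
Largest term belongs to Transmitter T2, so Transmitter T2 is most probable.

Transmitter T2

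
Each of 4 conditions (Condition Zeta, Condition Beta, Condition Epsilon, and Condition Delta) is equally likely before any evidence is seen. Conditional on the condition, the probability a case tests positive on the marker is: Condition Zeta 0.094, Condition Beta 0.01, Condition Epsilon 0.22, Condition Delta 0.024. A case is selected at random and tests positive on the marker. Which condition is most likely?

Condition Epsilon

Since the prior is uniform, the posterior is proportional to the likelihood:
  Condition Zeta: 0.094
  Condition Beta: 0.01
  Condition Epsilon: 0.22
  Condition Delta: 0.024
Total = 0.348.
Largest term belongs to Condition Epsilon, so Condition Epsilon is most probable.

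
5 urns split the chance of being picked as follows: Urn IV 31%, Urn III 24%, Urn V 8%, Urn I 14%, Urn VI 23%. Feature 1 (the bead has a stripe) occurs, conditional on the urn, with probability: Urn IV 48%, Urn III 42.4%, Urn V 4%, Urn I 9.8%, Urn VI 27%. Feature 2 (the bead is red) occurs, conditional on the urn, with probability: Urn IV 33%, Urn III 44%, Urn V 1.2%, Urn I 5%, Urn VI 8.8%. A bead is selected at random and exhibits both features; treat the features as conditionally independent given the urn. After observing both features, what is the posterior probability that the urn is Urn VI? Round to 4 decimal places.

0.0546

Prior × likelihood for each hypothesis:
  Urn IV: 0.31 × 0.48 × 0.33 = 0.049104
  Urn III: 0.24 × 0.424 × 0.44 = 0.0447744
  Urn V: 0.08 × 0.04 × 0.012 = 0.0000384
  Urn I: 0.14 × 0.098 × 0.05 = 0.000686
  Urn VI: 0.23 × 0.27 × 0.088 = 0.0054648
Sum = 0.1000676.
P(Urn VI | evidence) = 0.0054648 / 0.1000676 ≈ 0.0546.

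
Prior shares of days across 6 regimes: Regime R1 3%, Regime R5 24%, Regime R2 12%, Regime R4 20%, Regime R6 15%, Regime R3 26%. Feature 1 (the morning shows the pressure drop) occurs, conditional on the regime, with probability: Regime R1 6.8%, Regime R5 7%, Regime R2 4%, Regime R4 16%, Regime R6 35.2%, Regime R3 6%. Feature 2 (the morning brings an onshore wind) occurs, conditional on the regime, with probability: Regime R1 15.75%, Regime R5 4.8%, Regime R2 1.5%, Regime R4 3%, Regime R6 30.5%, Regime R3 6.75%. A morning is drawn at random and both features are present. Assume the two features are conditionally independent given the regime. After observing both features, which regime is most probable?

By Bayes' rule, posterior ∝ prior × likelihood:
  Regime R1: 0.03 × 0.068 × 0.1575 = 0.0003213
  Regime R5: 0.24 × 0.07 × 0.048 = 0.0008064
  Regime R2: 0.12 × 0.04 × 0.015 = 0.000072
  Regime R4: 0.2 × 0.16 × 0.03 = 0.00096
  Regime R6: 0.15 × 0.352 × 0.305 = 0.016104
  Regime R3: 0.26 × 0.06 × 0.0675 = 0.001053
Total = 0.0193167.
Largest term belongs to Regime R6, so Regime R6 is most probable.

Regime R6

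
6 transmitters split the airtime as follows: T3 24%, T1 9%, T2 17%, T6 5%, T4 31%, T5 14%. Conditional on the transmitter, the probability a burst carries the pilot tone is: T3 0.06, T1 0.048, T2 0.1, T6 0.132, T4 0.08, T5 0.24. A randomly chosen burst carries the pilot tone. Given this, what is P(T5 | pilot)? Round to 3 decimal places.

By Bayes' rule, posterior ∝ prior × likelihood:
  T3: 0.24 × 0.06 = 0.0144
  T1: 0.09 × 0.048 = 0.00432
  T2: 0.17 × 0.1 = 0.017
  T6: 0.05 × 0.132 = 0.0066
  T4: 0.31 × 0.08 = 0.0248
  T5: 0.14 × 0.24 = 0.0336
Sum = 0.10072.
P(T5 | evidence) = 0.0336 / 0.10072 ≈ 0.334.

0.334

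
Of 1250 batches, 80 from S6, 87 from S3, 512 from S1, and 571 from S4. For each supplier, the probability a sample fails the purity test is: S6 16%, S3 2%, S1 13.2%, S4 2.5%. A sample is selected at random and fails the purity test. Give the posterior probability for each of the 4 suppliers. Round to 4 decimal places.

S6 0.1328, S3 0.0180, S1 0.7011, S4 0.1481

Compute prior × likelihood for every hypothesis:
  S6: 0.064 × 0.16 = 0.01024
  S3: 0.0696 × 0.02 = 0.001392
  S1: 0.4096 × 0.132 = 0.0540672
  S4: 0.4568 × 0.025 = 0.01142
Normalizing constant = 0.0771192.
P(S6 | off-spec) = 0.01024/0.0771192 ≈ 0.1328
P(S3 | off-spec) = 0.001392/0.0771192 ≈ 0.0180
P(S1 | off-spec) = 0.0540672/0.0771192 ≈ 0.7011
P(S4 | off-spec) = 0.01142/0.0771192 ≈ 0.1481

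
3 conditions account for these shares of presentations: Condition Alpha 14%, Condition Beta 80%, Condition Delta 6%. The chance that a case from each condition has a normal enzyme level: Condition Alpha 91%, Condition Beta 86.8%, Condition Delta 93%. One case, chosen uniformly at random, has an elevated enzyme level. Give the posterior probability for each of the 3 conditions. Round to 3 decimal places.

Condition Alpha 0.103, Condition Beta 0.863, Condition Delta 0.034

Taking complements, P(elevated | each) = Condition Alpha 0.09, Condition Beta 0.132, Condition Delta 0.07.
Unnormalized posteriors (prior × likelihood):
  Condition Alpha: 0.14 × 0.09 = 0.0126
  Condition Beta: 0.8 × 0.132 = 0.1056
  Condition Delta: 0.06 × 0.07 = 0.0042
Normalizing constant = 0.1224.
P(Condition Alpha | elevated) = 0.0126/0.1224 ≈ 0.103
P(Condition Beta | elevated) = 0.1056/0.1224 ≈ 0.863
P(Condition Delta | elevated) = 0.0042/0.1224 ≈ 0.034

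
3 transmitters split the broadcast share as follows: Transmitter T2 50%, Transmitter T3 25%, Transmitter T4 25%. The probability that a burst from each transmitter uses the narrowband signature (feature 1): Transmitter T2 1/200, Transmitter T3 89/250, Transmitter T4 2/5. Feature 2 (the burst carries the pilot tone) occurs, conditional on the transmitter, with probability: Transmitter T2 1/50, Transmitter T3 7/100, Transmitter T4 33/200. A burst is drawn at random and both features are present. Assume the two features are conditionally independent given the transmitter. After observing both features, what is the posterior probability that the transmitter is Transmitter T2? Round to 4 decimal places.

0.0022

Unnormalized posteriors (prior × likelihood):
  Transmitter T2: 0.5 × 0.005 × 0.02 = 0.00005
  Transmitter T3: 0.25 × 0.356 × 0.07 = 0.00623
  Transmitter T4: 0.25 × 0.4 × 0.165 = 0.0165
Sum = 0.02278.
P(Transmitter T2 | evidence) = 0.00005 / 0.02278 ≈ 0.0022.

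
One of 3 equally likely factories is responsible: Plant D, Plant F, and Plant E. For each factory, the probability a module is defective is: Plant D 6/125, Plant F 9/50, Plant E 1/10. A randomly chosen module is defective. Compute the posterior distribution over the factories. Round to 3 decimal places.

Since the prior is uniform, the posterior is proportional to the likelihood:
  Plant D: 0.048
  Plant F: 0.18
  Plant E: 0.1
Normalizing constant = 0.328.
P(Plant D | defective) = 0.048/0.328 ≈ 0.146
P(Plant F | defective) = 0.18/0.328 ≈ 0.549
P(Plant E | defective) = 0.1/0.328 ≈ 0.305

Plant D 0.146, Plant F 0.549, Plant E 0.305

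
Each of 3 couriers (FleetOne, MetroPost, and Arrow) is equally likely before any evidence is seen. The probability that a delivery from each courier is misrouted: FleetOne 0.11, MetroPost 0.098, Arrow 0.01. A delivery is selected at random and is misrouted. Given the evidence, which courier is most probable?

FleetOne

With a uniform prior (1/3 each), posterior ∝ likelihood:
  FleetOne: 0.11
  MetroPost: 0.098
  Arrow: 0.01
Sum = 0.218.
Largest term belongs to FleetOne, so FleetOne is most probable.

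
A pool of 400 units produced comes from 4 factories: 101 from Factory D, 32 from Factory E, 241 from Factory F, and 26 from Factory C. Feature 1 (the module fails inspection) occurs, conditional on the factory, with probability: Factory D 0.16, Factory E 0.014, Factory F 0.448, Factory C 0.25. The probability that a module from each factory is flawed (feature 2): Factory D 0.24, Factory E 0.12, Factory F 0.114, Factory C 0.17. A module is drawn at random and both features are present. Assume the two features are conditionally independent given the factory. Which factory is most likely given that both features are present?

Factory F

By Bayes' rule, posterior ∝ prior × likelihood:
  Factory D: 0.2525 × 0.16 × 0.24 = 0.009696
  Factory E: 0.08 × 0.014 × 0.12 = 0.0001344
  Factory F: 0.6025 × 0.448 × 0.114 = 0.03077088
  Factory C: 0.065 × 0.25 × 0.17 = 0.0027625
Sum = 0.04336378.
Largest term belongs to Factory F, so Factory F is most probable.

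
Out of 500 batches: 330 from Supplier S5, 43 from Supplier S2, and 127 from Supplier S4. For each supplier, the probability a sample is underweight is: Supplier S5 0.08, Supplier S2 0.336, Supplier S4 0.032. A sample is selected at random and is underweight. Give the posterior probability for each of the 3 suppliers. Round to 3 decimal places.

Supplier S5 0.588, Supplier S2 0.322, Supplier S4 0.090

Compute prior × likelihood for every hypothesis:
  Supplier S5: 0.66 × 0.08 = 0.0528
  Supplier S2: 0.086 × 0.336 = 0.028896
  Supplier S4: 0.254 × 0.032 = 0.008128
Total = 0.089824.
P(Supplier S5 | underweight) = 0.0528/0.089824 ≈ 0.588
P(Supplier S2 | underweight) = 0.028896/0.089824 ≈ 0.322
P(Supplier S4 | underweight) = 0.008128/0.089824 ≈ 0.090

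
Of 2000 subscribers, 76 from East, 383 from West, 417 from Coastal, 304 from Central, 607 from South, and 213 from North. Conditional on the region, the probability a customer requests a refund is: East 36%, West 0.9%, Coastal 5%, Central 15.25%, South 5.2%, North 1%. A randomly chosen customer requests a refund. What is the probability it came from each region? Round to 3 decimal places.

Prior × likelihood for each hypothesis:
  East: 0.038 × 0.36 = 0.01368
  West: 0.1915 × 0.009 = 0.0017235
  Coastal: 0.2085 × 0.05 = 0.010425
  Central: 0.152 × 0.1525 = 0.02318
  South: 0.3035 × 0.052 = 0.015782
  North: 0.1065 × 0.01 = 0.001065
Sum = 0.0658555.
P(East | refund) = 0.01368/0.0658555 ≈ 0.208
P(West | refund) = 0.0017235/0.0658555 ≈ 0.026
P(Coastal | refund) = 0.010425/0.0658555 ≈ 0.158
P(Central | refund) = 0.02318/0.0658555 ≈ 0.352
P(South | refund) = 0.015782/0.0658555 ≈ 0.240
P(North | refund) = 0.001065/0.0658555 ≈ 0.016
(Check: 0.208+0.026+0.158+0.352+0.240+0.016 = 1.000.)

East 0.208, West 0.026, Coastal 0.158, Central 0.352, South 0.240, North 0.016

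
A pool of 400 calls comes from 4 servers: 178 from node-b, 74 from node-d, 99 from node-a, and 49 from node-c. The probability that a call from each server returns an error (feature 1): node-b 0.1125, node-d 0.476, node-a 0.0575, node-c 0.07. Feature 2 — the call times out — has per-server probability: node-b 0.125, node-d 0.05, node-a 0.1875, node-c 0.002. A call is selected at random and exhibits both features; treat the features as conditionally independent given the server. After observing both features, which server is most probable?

node-b

Unnormalized posteriors (prior × likelihood):
  node-b: 0.445 × 0.1125 × 0.125 = 0.0062578125
  node-d: 0.185 × 0.476 × 0.05 = 0.004403
  node-a: 0.2475 × 0.0575 × 0.1875 = 0.002668359375
  node-c: 0.1225 × 0.07 × 0.002 = 0.00001715
Normalizing constant = 0.013346321875.
Largest term belongs to node-b, so node-b is most probable.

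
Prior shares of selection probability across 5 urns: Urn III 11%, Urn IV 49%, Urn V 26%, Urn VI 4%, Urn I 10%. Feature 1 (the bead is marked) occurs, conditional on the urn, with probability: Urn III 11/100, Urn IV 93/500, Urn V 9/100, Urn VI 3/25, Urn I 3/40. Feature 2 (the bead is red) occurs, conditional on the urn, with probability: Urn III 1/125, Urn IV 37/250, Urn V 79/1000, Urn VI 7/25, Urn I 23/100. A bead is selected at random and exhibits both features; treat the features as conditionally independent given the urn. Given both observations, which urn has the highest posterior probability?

Compute prior × likelihood for every hypothesis:
  Urn III: 0.11 × 0.11 × 0.008 = 0.0000968
  Urn IV: 0.49 × 0.186 × 0.148 = 0.01348872
  Urn V: 0.26 × 0.09 × 0.079 = 0.0018486
  Urn VI: 0.04 × 0.12 × 0.28 = 0.001344
  Urn I: 0.1 × 0.075 × 0.23 = 0.001725
Normalizing constant = 0.01850312.
Largest term belongs to Urn IV, so Urn IV is most probable.

Urn IV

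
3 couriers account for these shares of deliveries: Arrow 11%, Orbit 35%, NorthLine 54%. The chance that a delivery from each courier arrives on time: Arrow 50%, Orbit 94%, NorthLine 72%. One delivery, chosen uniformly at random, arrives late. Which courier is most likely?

Taking complements, P(late | each) = Arrow 0.5, Orbit 0.06, NorthLine 0.28.
By Bayes' rule, posterior ∝ prior × likelihood:
  Arrow: 0.11 × 0.5 = 0.055
  Orbit: 0.35 × 0.06 = 0.021
  NorthLine: 0.54 × 0.28 = 0.1512
Normalizing constant = 0.2272.
Largest term belongs to NorthLine, so NorthLine is most probable.

NorthLine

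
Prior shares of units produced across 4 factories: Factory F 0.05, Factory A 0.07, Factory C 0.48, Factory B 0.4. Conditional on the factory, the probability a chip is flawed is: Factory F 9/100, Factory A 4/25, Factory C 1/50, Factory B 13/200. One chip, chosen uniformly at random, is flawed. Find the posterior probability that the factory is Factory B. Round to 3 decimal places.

Compute prior × likelihood for every hypothesis:
  Factory F: 0.05 × 0.09 = 0.0045
  Factory A: 0.07 × 0.16 = 0.0112
  Factory C: 0.48 × 0.02 = 0.0096
  Factory B: 0.4 × 0.065 = 0.026
Total = 0.0513.
P(Factory B | evidence) = 0.026 / 0.0513 ≈ 0.507.

0.507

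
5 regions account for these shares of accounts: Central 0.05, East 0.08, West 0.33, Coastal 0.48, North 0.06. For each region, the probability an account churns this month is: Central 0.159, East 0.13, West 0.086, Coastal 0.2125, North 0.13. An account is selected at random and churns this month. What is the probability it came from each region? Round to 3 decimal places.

Central 0.051, East 0.066, West 0.181, Coastal 0.652, North 0.050

Compute prior × likelihood for every hypothesis:
  Central: 0.05 × 0.159 = 0.00795
  East: 0.08 × 0.13 = 0.0104
  West: 0.33 × 0.086 = 0.02838
  Coastal: 0.48 × 0.2125 = 0.102
  North: 0.06 × 0.13 = 0.0078
Total = 0.15653.
P(Central | churn) = 0.00795/0.15653 ≈ 0.051
P(East | churn) = 0.0104/0.15653 ≈ 0.066
P(West | churn) = 0.02838/0.15653 ≈ 0.181
P(Coastal | churn) = 0.102/0.15653 ≈ 0.652
P(North | churn) = 0.0078/0.15653 ≈ 0.050
(Check: 0.051+0.066+0.181+0.652+0.050 = 1.000.)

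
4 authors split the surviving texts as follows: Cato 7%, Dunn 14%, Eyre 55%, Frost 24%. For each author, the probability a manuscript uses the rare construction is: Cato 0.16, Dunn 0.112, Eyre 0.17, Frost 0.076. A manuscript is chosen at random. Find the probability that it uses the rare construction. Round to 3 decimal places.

0.139

By Bayes' rule, posterior ∝ prior × likelihood:
  Cato: 0.07 × 0.16 = 0.0112
  Dunn: 0.14 × 0.112 = 0.01568
  Eyre: 0.55 × 0.17 = 0.0935
  Frost: 0.24 × 0.076 = 0.01824
P(rare-form) = 0.0112 + 0.01568 + 0.0935 + 0.01824 = 0.13862 → 0.139.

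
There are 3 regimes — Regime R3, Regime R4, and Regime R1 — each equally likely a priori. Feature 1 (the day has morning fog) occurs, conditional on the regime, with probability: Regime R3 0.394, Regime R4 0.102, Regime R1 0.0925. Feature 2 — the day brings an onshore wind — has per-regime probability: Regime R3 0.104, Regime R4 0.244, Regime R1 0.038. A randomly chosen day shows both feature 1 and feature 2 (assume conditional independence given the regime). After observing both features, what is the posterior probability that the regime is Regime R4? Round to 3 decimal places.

Since the prior is uniform, the posterior is proportional to the likelihood:
  Regime R3: 0.394 × 0.104 = 0.040976
  Regime R4: 0.102 × 0.244 = 0.024888
  Regime R1: 0.0925 × 0.038 = 0.003515
Sum = 0.069379.
P(Regime R4 | evidence) = 0.024888 / 0.069379 ≈ 0.359.

0.359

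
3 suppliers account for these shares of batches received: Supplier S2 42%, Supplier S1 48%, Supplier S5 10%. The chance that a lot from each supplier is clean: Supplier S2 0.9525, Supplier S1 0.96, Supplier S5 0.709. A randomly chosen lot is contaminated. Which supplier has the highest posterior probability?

Supplier S5

Taking complements, P(contaminated | each) = Supplier S2 0.0475, Supplier S1 0.04, Supplier S5 0.291.
Unnormalized posteriors (prior × likelihood):
  Supplier S2: 0.42 × 0.0475 = 0.01995
  Supplier S1: 0.48 × 0.04 = 0.0192
  Supplier S5: 0.1 × 0.291 = 0.0291
Total = 0.06825.
Largest term belongs to Supplier S5, so Supplier S5 is most probable.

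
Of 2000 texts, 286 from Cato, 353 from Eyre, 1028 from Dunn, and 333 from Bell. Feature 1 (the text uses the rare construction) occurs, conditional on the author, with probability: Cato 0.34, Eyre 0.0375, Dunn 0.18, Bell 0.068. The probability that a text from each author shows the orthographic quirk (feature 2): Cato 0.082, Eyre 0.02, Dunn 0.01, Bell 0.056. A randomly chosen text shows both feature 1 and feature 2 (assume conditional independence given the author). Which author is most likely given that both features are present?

By Bayes' rule, posterior ∝ prior × likelihood:
  Cato: 0.143 × 0.34 × 0.082 = 0.00398684
  Eyre: 0.1765 × 0.0375 × 0.02 = 0.000132375
  Dunn: 0.514 × 0.18 × 0.01 = 0.0009252
  Bell: 0.1665 × 0.068 × 0.056 = 0.000634032
Total = 0.005678447.
Largest term belongs to Cato, so Cato is most probable.

Cato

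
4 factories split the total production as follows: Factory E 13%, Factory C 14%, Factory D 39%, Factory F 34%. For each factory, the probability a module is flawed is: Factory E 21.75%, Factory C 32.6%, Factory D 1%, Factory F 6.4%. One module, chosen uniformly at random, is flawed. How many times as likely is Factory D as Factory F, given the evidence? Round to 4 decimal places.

0.1792

Prior × likelihood for each hypothesis:
  Factory E: 0.13 × 0.2175 = 0.028275
  Factory C: 0.14 × 0.326 = 0.04564
  Factory D: 0.39 × 0.01 = 0.0039
  Factory F: 0.34 × 0.064 = 0.02176
Normalizing constant = 0.099575.
The ratio is 0.0039 / 0.02176 (the normalizer cancels) = 0.1792.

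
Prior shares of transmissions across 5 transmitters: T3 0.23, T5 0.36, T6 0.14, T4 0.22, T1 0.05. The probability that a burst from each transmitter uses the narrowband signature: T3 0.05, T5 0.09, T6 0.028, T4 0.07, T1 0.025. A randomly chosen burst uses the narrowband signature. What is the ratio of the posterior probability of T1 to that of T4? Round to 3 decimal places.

0.081

Compute prior × likelihood for every hypothesis:
  T3: 0.23 × 0.05 = 0.0115
  T5: 0.36 × 0.09 = 0.0324
  T6: 0.14 × 0.028 = 0.00392
  T4: 0.22 × 0.07 = 0.0154
  T1: 0.05 × 0.025 = 0.00125
Normalizing constant = 0.06447.
The ratio is 0.00125 / 0.0154 (the normalizer cancels) = 0.081.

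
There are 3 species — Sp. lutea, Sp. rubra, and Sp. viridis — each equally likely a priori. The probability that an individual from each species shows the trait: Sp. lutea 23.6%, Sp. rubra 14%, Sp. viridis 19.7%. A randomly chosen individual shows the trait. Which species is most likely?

With a uniform prior (1/3 each), posterior ∝ likelihood:
  Sp. lutea: 0.236
  Sp. rubra: 0.14
  Sp. viridis: 0.197
Sum = 0.573.
Largest term belongs to Sp. lutea, so Sp. lutea is most probable.

Sp. lutea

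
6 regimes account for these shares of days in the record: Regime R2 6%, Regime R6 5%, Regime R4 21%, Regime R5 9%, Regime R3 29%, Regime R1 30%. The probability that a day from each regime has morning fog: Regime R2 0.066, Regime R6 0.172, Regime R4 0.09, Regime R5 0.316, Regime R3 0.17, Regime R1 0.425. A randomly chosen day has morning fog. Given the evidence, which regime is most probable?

Regime R1

By Bayes' rule, posterior ∝ prior × likelihood:
  Regime R2: 0.06 × 0.066 = 0.00396
  Regime R6: 0.05 × 0.172 = 0.0086
  Regime R4: 0.21 × 0.09 = 0.0189
  Regime R5: 0.09 × 0.316 = 0.02844
  Regime R3: 0.29 × 0.17 = 0.0493
  Regime R1: 0.3 × 0.425 = 0.1275
Sum = 0.2367.
Largest term belongs to Regime R1, so Regime R1 is most probable.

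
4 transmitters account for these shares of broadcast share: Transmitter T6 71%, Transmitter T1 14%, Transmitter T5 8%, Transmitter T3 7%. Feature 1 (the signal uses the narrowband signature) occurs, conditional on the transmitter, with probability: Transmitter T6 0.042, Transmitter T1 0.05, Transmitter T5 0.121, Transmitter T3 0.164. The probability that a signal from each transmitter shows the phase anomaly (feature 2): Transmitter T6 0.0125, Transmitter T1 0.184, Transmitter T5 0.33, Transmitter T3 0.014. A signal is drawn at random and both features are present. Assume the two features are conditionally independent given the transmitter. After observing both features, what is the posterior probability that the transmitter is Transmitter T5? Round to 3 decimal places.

0.637

Compute prior × likelihood for every hypothesis:
  Transmitter T6: 0.71 × 0.042 × 0.0125 = 0.00037275
  Transmitter T1: 0.14 × 0.05 × 0.184 = 0.001288
  Transmitter T5: 0.08 × 0.121 × 0.33 = 0.0031944
  Transmitter T3: 0.07 × 0.164 × 0.014 = 0.00016072
Sum = 0.00501587.
P(Transmitter T5 | evidence) = 0.0031944 / 0.00501587 ≈ 0.637.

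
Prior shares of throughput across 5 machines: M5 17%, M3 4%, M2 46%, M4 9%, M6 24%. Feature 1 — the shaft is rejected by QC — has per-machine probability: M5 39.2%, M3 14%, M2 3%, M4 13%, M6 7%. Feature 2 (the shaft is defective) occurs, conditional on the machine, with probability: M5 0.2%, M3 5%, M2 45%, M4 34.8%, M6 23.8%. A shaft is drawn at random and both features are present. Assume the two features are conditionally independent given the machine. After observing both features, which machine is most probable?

M2

By Bayes' rule, posterior ∝ prior × likelihood:
  M5: 0.17 × 0.392 × 0.002 = 0.00013328
  M3: 0.04 × 0.14 × 0.05 = 0.00028
  M2: 0.46 × 0.03 × 0.45 = 0.00621
  M4: 0.09 × 0.13 × 0.348 = 0.0040716
  M6: 0.24 × 0.07 × 0.238 = 0.0039984
Sum = 0.01469328.
Largest term belongs to M2, so M2 is most probable.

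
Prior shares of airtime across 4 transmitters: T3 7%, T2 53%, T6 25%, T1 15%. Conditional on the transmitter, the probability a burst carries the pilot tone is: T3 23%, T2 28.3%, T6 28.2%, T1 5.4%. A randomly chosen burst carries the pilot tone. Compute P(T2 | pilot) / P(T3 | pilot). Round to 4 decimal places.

9.3161

Compute prior × likelihood for every hypothesis:
  T3: 0.07 × 0.23 = 0.0161
  T2: 0.53 × 0.283 = 0.14999
  T6: 0.25 × 0.282 = 0.0705
  T1: 0.15 × 0.054 = 0.0081
Total = 0.24469.
The ratio is 0.14999 / 0.0161 (the normalizer cancels) = 9.3161.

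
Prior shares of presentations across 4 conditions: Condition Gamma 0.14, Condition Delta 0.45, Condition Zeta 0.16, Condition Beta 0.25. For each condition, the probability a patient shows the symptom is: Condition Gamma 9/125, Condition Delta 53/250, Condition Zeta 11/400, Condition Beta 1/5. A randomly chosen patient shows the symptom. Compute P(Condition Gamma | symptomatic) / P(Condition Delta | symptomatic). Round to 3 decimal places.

Unnormalized posteriors (prior × likelihood):
  Condition Gamma: 0.14 × 0.072 = 0.01008
  Condition Delta: 0.45 × 0.212 = 0.0954
  Condition Zeta: 0.16 × 0.0275 = 0.0044
  Condition Beta: 0.25 × 0.2 = 0.05
Normalizing constant = 0.15988.
The ratio is 0.01008 / 0.0954 (the normalizer cancels) = 0.106.

0.106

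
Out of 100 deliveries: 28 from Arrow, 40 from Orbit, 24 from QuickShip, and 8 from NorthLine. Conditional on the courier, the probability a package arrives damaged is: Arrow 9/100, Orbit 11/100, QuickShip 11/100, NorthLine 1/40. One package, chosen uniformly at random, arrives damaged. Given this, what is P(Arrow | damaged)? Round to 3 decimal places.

0.258

Unnormalized posteriors (prior × likelihood):
  Arrow: 0.28 × 0.09 = 0.0252
  Orbit: 0.4 × 0.11 = 0.044
  QuickShip: 0.24 × 0.11 = 0.0264
  NorthLine: 0.08 × 0.025 = 0.002
Normalizing constant = 0.0976.
P(Arrow | evidence) = 0.0252 / 0.0976 ≈ 0.258.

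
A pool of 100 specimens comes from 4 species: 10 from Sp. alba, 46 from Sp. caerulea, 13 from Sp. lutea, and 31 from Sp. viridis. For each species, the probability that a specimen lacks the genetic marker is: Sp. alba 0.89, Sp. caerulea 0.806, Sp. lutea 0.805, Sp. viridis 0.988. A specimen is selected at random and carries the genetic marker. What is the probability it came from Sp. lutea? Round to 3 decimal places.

0.196

Taking complements, P(marker | each) = Sp. alba 0.11, Sp. caerulea 0.194, Sp. lutea 0.195, Sp. viridis 0.012.
Prior × likelihood for each hypothesis:
  Sp. alba: 0.1 × 0.11 = 0.011
  Sp. caerulea: 0.46 × 0.194 = 0.08924
  Sp. lutea: 0.13 × 0.195 = 0.02535
  Sp. viridis: 0.31 × 0.012 = 0.00372
Normalizing constant = 0.12931.
P(Sp. lutea | evidence) = 0.02535 / 0.12931 ≈ 0.196.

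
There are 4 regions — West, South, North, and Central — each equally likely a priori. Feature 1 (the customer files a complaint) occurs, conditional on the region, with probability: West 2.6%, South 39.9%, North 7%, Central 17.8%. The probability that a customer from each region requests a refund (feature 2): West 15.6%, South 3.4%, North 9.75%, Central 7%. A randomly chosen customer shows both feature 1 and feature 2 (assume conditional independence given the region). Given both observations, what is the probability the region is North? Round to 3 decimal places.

Since the prior is uniform, the posterior is proportional to the likelihood:
  West: 0.026 × 0.156 = 0.004056
  South: 0.399 × 0.034 = 0.013566
  North: 0.07 × 0.0975 = 0.006825
  Central: 0.178 × 0.07 = 0.01246
Sum = 0.036907.
P(North | evidence) = 0.006825 / 0.036907 ≈ 0.185.

0.185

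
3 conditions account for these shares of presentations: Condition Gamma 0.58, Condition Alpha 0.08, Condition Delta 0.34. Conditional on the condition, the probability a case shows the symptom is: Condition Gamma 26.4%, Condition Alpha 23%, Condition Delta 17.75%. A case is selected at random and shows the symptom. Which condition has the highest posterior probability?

Condition Gamma

Prior × likelihood for each hypothesis:
  Condition Gamma: 0.58 × 0.264 = 0.15312
  Condition Alpha: 0.08 × 0.23 = 0.0184
  Condition Delta: 0.34 × 0.1775 = 0.06035
Sum = 0.23187.
Largest term belongs to Condition Gamma, so Condition Gamma is most probable.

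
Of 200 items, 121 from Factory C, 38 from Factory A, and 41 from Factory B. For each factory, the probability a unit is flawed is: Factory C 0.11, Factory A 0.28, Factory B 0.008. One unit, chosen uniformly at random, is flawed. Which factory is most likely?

Prior × likelihood for each hypothesis:
  Factory C: 0.605 × 0.11 = 0.06655
  Factory A: 0.19 × 0.28 = 0.0532
  Factory B: 0.205 × 0.008 = 0.00164
Sum = 0.12139.
Largest term belongs to Factory C, so Factory C is most probable.

Factory C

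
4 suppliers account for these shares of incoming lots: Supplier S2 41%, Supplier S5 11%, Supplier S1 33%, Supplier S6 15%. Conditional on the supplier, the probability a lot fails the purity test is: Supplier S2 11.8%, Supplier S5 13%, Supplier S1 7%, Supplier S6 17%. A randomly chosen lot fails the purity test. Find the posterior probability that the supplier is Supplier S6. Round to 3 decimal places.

Prior × likelihood for each hypothesis:
  Supplier S2: 0.41 × 0.118 = 0.04838
  Supplier S5: 0.11 × 0.13 = 0.0143
  Supplier S1: 0.33 × 0.07 = 0.0231
  Supplier S6: 0.15 × 0.17 = 0.0255
Sum = 0.11128.
P(Supplier S6 | evidence) = 0.0255 / 0.11128 ≈ 0.229.

0.229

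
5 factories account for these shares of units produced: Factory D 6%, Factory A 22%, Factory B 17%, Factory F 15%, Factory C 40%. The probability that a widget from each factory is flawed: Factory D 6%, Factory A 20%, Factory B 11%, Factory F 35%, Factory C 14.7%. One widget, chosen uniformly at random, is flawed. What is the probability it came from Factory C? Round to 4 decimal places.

Unnormalized posteriors (prior × likelihood):
  Factory D: 0.06 × 0.06 = 0.0036
  Factory A: 0.22 × 0.2 = 0.044
  Factory B: 0.17 × 0.11 = 0.0187
  Factory F: 0.15 × 0.35 = 0.0525
  Factory C: 0.4 × 0.147 = 0.0588
Sum = 0.1776.
P(Factory C | evidence) = 0.0588 / 0.1776 ≈ 0.3311.

0.3311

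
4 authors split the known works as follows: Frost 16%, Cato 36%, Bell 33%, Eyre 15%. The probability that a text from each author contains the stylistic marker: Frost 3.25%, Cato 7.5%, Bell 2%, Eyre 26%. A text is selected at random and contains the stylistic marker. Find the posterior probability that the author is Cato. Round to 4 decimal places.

0.3470

Prior × likelihood for each hypothesis:
  Frost: 0.16 × 0.0325 = 0.0052
  Cato: 0.36 × 0.075 = 0.027
  Bell: 0.33 × 0.02 = 0.0066
  Eyre: 0.15 × 0.26 = 0.039
Total = 0.0778.
P(Cato | evidence) = 0.027 / 0.0778 ≈ 0.3470.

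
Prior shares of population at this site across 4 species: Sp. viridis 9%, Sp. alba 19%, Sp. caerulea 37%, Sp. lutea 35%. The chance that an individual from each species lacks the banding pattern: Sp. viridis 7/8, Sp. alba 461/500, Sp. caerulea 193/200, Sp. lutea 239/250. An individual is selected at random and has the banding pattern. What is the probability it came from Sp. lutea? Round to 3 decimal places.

Taking complements, P(banded | each) = Sp. viridis 0.125, Sp. alba 0.078, Sp. caerulea 0.035, Sp. lutea 0.044.
Prior × likelihood for each hypothesis:
  Sp. viridis: 0.09 × 0.125 = 0.01125
  Sp. alba: 0.19 × 0.078 = 0.01482
  Sp. caerulea: 0.37 × 0.035 = 0.01295
  Sp. lutea: 0.35 × 0.044 = 0.0154
Total = 0.05442.
P(Sp. lutea | evidence) = 0.0154 / 0.05442 ≈ 0.283.

0.283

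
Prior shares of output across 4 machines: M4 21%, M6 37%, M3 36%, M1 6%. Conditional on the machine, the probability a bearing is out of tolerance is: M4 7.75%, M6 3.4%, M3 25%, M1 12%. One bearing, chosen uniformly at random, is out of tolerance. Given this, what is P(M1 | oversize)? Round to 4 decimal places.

0.0571

Compute prior × likelihood for every hypothesis:
  M4: 0.21 × 0.0775 = 0.016275
  M6: 0.37 × 0.034 = 0.01258
  M3: 0.36 × 0.25 = 0.09
  M1: 0.06 × 0.12 = 0.0072
Normalizing constant = 0.126055.
P(M1 | evidence) = 0.0072 / 0.126055 ≈ 0.0571.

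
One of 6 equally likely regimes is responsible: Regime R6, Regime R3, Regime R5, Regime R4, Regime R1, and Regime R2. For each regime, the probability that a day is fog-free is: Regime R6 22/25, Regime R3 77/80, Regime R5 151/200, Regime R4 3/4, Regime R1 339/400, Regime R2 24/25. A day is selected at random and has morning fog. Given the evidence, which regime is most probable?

Regime R4

Taking complements, P(fog | each) = Regime R6 0.12, Regime R3 0.0375, Regime R5 0.245, Regime R4 0.25, Regime R1 0.1525, Regime R2 0.04.
Since the prior is uniform, the posterior is proportional to the likelihood:
  Regime R6: 0.12
  Regime R3: 0.0375
  Regime R5: 0.245
  Regime R4: 0.25
  Regime R1: 0.1525
  Regime R2: 0.04
Normalizing constant = 0.845.
Largest term belongs to Regime R4, so Regime R4 is most probable.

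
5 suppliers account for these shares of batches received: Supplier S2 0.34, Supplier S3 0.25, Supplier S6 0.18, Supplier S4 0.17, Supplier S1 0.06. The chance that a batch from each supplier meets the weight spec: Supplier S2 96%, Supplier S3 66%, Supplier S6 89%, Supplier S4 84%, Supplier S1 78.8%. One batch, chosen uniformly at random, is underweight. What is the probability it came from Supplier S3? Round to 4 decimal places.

0.5369

Taking complements, P(underweight | each) = Supplier S2 0.04, Supplier S3 0.34, Supplier S6 0.11, Supplier S4 0.16, Supplier S1 0.212.
Unnormalized posteriors (prior × likelihood):
  Supplier S2: 0.34 × 0.04 = 0.0136
  Supplier S3: 0.25 × 0.34 = 0.085
  Supplier S6: 0.18 × 0.11 = 0.0198
  Supplier S4: 0.17 × 0.16 = 0.0272
  Supplier S1: 0.06 × 0.212 = 0.01272
Sum = 0.15832.
P(Supplier S3 | evidence) = 0.085 / 0.15832 ≈ 0.5369.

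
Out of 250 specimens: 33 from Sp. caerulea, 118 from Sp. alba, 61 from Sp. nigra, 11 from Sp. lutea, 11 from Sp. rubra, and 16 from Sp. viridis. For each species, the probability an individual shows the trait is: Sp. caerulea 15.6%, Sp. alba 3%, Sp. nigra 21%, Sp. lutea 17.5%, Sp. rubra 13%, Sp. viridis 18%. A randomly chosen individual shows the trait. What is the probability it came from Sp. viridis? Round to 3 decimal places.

0.104

By Bayes' rule, posterior ∝ prior × likelihood:
  Sp. caerulea: 0.132 × 0.156 = 0.020592
  Sp. alba: 0.472 × 0.03 = 0.01416
  Sp. nigra: 0.244 × 0.21 = 0.05124
  Sp. lutea: 0.044 × 0.175 = 0.0077
  Sp. rubra: 0.044 × 0.13 = 0.00572
  Sp. viridis: 0.064 × 0.18 = 0.01152
Sum = 0.110932.
P(Sp. viridis | evidence) = 0.01152 / 0.110932 ≈ 0.104.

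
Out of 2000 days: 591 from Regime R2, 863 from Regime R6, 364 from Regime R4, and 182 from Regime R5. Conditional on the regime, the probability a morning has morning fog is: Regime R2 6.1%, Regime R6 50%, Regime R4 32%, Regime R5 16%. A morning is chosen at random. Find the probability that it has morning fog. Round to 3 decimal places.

Compute prior × likelihood for every hypothesis:
  Regime R2: 0.2955 × 0.061 = 0.0180255
  Regime R6: 0.4315 × 0.5 = 0.21575
  Regime R4: 0.182 × 0.32 = 0.05824
  Regime R5: 0.091 × 0.16 = 0.01456
P(fog) = 0.0180255 + 0.21575 + 0.05824 + 0.01456 = 0.3065755 → 0.307.

0.307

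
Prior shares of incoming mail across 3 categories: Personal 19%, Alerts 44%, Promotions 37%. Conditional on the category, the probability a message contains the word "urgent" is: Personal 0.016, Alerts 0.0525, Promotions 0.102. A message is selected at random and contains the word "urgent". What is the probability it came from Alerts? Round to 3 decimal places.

Prior × likelihood for each hypothesis:
  Personal: 0.19 × 0.016 = 0.00304
  Alerts: 0.44 × 0.0525 = 0.0231
  Promotions: 0.37 × 0.102 = 0.03774
Total = 0.06388.
P(Alerts | evidence) = 0.0231 / 0.06388 ≈ 0.362.

0.362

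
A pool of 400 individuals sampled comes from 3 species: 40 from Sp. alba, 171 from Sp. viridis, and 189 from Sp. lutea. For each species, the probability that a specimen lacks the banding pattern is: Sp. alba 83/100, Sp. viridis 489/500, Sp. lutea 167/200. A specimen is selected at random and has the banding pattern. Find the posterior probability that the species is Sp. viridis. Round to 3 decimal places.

0.090

Taking complements, P(banded | each) = Sp. alba 0.17, Sp. viridis 0.022, Sp. lutea 0.165.
Compute prior × likelihood for every hypothesis:
  Sp. alba: 0.1 × 0.17 = 0.017
  Sp. viridis: 0.4275 × 0.022 = 0.009405
  Sp. lutea: 0.4725 × 0.165 = 0.0779625
Total = 0.1043675.
P(Sp. viridis | evidence) = 0.009405 / 0.1043675 ≈ 0.090.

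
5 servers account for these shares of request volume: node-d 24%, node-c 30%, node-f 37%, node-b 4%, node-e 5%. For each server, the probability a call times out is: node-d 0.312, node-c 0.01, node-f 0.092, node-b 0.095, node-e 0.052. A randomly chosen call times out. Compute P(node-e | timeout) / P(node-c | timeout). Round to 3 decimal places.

0.867

Prior × likelihood for each hypothesis:
  node-d: 0.24 × 0.312 = 0.07488
  node-c: 0.3 × 0.01 = 0.003
  node-f: 0.37 × 0.092 = 0.03404
  node-b: 0.04 × 0.095 = 0.0038
  node-e: 0.05 × 0.052 = 0.0026
Sum = 0.11832.
The ratio is 0.0026 / 0.003 (the normalizer cancels) = 0.867.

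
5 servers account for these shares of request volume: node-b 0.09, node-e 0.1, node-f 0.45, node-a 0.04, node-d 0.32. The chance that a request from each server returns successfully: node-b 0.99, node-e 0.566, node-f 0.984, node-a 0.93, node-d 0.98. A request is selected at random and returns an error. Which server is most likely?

Taking complements, P(error | each) = node-b 0.01, node-e 0.434, node-f 0.016, node-a 0.07, node-d 0.02.
Unnormalized posteriors (prior × likelihood):
  node-b: 0.09 × 0.01 = 0.0009
  node-e: 0.1 × 0.434 = 0.0434
  node-f: 0.45 × 0.016 = 0.0072
  node-a: 0.04 × 0.07 = 0.0028
  node-d: 0.32 × 0.02 = 0.0064
Total = 0.0607.
Largest term belongs to node-e, so node-e is most probable.

node-e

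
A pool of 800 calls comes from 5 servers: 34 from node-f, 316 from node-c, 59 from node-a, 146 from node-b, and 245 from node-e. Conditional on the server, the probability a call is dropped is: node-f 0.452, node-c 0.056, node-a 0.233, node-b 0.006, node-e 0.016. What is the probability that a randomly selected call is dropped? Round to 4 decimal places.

0.0645

Unnormalized posteriors (prior × likelihood):
  node-f: 0.0425 × 0.452 = 0.01921
  node-c: 0.395 × 0.056 = 0.02212
  node-a: 0.07375 × 0.233 = 0.01718375
  node-b: 0.1825 × 0.006 = 0.001095
  node-e: 0.30625 × 0.016 = 0.0049
P(dropped) = 0.01921 + 0.02212 + 0.01718375 + 0.001095 + 0.0049 = 0.06450875 → 0.0645.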